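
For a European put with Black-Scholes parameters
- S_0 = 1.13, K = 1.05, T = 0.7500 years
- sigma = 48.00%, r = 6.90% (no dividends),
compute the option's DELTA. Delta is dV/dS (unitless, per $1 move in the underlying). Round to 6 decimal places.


Answer: Delta = -0.305384

Derivation:
d1 = 0.5089762851; d2 = 0.0932840913
phi(d1) = 0.3504746282; exp(-qT) = 1.0000000000; exp(-rT) = 0.9495662287
N(-d1) = 0.3053844235
Delta = -exp(-qT) * N(-d1) = -1.0000000000 * 0.3053844235 = -0.305384


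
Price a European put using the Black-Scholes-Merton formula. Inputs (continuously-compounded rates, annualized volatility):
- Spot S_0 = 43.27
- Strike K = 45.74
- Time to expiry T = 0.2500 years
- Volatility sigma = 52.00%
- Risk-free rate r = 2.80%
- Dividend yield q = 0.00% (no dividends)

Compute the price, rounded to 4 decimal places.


d1 = (ln(S/K) + (r - q + 0.5*sigma^2) * T) / (sigma * sqrt(T)) = -0.05659090
d2 = d1 - sigma * sqrt(T) = -0.31659090
exp(-rT) = 0.99302444; exp(-qT) = 1.00000000
P = K * exp(-rT) * N(-d2) - S_0 * exp(-qT) * N(-d1)
N(-d1) = 0.52256446; N(-d2) = 0.62422298
P = 45.7400 * 0.99302444 * 0.62422298 - 43.2700 * 1.00000000 * 0.52256446 = 5.7414

Answer: Price = 5.7414


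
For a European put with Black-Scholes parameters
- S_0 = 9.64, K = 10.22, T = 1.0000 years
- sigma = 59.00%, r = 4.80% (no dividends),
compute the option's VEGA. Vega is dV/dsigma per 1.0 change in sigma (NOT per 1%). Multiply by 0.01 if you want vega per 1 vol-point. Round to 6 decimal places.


Answer: Vega = 3.700717

Derivation:
d1 = 0.2773297014; d2 = -0.3126702986
phi(d1) = 0.3838918469; exp(-qT) = 1.0000000000; exp(-rT) = 0.9531337871
Vega = S * exp(-qT) * phi(d1) * sqrt(T) = 9.6400 * 1.0000000000 * 0.3838918469 * 1.0000000000 = 3.700717


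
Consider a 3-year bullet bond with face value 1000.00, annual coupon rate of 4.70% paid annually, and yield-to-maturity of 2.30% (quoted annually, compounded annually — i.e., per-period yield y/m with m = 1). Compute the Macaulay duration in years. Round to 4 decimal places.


Coupon per period c = face * coupon_rate / m = 47.000000
Periods per year m = 1; per-period yield y/m = 0.023000
Number of cashflows N = 3
Cashflows (t years, CF_t, discount factor 1/(1+y/m)^(m*t), PV):
  t = 1.0000: CF_t = 47.000000, DF = 0.977517, PV = 45.943304
  t = 2.0000: CF_t = 47.000000, DF = 0.955540, PV = 44.910366
  t = 3.0000: CF_t = 1047.000000, DF = 0.934056, PV = 977.957047
Price P = sum_t PV_t = 1068.810717
Macaulay numerator sum_t t * PV_t:
  t * PV_t at t = 1.0000: 45.943304
  t * PV_t at t = 2.0000: 89.820731
  t * PV_t at t = 3.0000: 2933.871141
Macaulay duration D = (sum_t t * PV_t) / P = 3069.635177 / 1068.810717 = 2.872010

Answer: Macaulay duration = 2.8720 years


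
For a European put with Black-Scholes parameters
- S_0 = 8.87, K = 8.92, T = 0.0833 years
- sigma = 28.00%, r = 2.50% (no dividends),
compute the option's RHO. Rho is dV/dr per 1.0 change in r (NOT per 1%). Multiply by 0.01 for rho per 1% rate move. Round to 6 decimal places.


d1 = -0.0033817667; d2 = -0.0841946369
phi(d1) = 0.3989399992; exp(-qT) = 1.0000000000; exp(-rT) = 0.9979196669
N(-d2) = 0.5335491589
Rho = -K*T*exp(-rT)*N(-d2) = -8.9200 * 0.0833 * 0.9979196669 * 0.5335491589 = -0.395621

Answer: Rho = -0.395621


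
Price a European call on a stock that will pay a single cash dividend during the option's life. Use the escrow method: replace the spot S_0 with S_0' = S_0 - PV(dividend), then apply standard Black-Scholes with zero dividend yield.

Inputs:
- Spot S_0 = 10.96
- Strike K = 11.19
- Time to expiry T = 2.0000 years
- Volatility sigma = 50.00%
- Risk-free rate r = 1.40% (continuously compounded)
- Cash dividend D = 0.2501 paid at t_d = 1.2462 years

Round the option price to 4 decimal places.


PV(D) = D * exp(-r * t_d) = 0.2501 * 0.98270451 = 0.24577440
S_0' = S_0 - PV(D) = 10.9600 - 0.24577440 = 10.71422560
d1 = (ln(S_0'/K) + (r + sigma^2/2)*T) / (sigma*sqrt(T)) = 0.33170638
d2 = d1 - sigma*sqrt(T) = -0.37540040
exp(-rT) = 0.97238837
N(d1) = 0.62994451; N(d2) = 0.35368135
C = S_0' * N(d1) - K * exp(-rT) * N(d2) = 10.71422560 * 0.62994451 - 11.1900 * 0.97238837 * 0.35368135 = 2.9010

Answer: Price = 2.9010


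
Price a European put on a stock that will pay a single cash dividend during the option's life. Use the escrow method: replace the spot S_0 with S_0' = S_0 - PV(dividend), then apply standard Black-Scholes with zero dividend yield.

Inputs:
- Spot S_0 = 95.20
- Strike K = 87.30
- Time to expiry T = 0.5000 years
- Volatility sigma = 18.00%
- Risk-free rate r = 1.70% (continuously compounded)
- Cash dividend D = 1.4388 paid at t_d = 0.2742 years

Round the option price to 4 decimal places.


PV(D) = D * exp(-r * t_d) = 1.4388 * 0.99534945 = 1.43210879
S_0' = S_0 - PV(D) = 95.2000 - 1.43210879 = 93.76789121
d1 = (ln(S_0'/K) + (r + sigma^2/2)*T) / (sigma*sqrt(T)) = 0.69195917
d2 = d1 - sigma*sqrt(T) = 0.56467995
exp(-rT) = 0.99153602
N(-d1) = 0.24448149; N(-d2) = 0.28614574
P = K * exp(-rT) * N(-d2) - S_0' * N(-d1) = 87.3000 * 0.99153602 * 0.28614574 - 93.76789121 * 0.24448149 = 1.8446

Answer: Price = 1.8446


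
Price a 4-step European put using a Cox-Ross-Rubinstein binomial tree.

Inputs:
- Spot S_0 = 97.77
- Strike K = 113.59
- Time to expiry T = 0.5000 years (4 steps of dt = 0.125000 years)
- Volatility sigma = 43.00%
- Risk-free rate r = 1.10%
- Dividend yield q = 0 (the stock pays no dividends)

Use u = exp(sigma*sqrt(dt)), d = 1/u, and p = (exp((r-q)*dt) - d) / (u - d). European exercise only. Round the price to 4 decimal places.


dt = T/N = 0.125000
u = exp(sigma*sqrt(dt)) = 1.164193; d = 1/u = 0.858964
p = (exp((r-q)*dt) - d) / (u - d) = 0.466574
Discount per step: exp(-r*dt) = 0.998626
Stock lattice S(k, i) with i counting down-moves:
  k=0: S(0,0) = 97.7700
  k=1: S(1,0) = 113.8231; S(1,1) = 83.9809
  k=2: S(2,0) = 132.5121; S(2,1) = 97.7700; S(2,2) = 72.1366
  k=3: S(3,0) = 154.2696; S(3,1) = 113.8231; S(3,2) = 83.9809; S(3,3) = 61.9628
  k=4: S(4,0) = 179.5995; S(4,1) = 132.5121; S(4,2) = 97.7700; S(4,3) = 72.1366; S(4,4) = 53.2238
Terminal payoffs V(N, i) = max(K - S_T, 0):
  V(4,0) = 0.000000; V(4,1) = 0.000000; V(4,2) = 15.820000; V(4,3) = 41.453377; V(4,4) = 60.366185
Backward induction: V(k, i) = exp(-r*dt) * [p * V(k+1, i) + (1-p) * V(k+1, i+1)].
  V(3,0) = exp(-r*dt) * [p*0.000000 + (1-p)*0.000000] = 0.000000
  V(3,1) = exp(-r*dt) * [p*0.000000 + (1-p)*15.820000] = 8.427205
  V(3,2) = exp(-r*dt) * [p*15.820000 + (1-p)*41.453377] = 29.452985
  V(3,3) = exp(-r*dt) * [p*41.453377 + (1-p)*60.366185] = 51.471140
  V(2,0) = exp(-r*dt) * [p*0.000000 + (1-p)*8.427205] = 4.489114
  V(2,1) = exp(-r*dt) * [p*8.427205 + (1-p)*29.452985] = 19.615913
  V(2,2) = exp(-r*dt) * [p*29.452985 + (1-p)*51.471140] = 41.141433
  V(1,0) = exp(-r*dt) * [p*4.489114 + (1-p)*19.615913] = 12.540886
  V(1,1) = exp(-r*dt) * [p*19.615913 + (1-p)*41.141433] = 31.055455
  V(0,0) = exp(-r*dt) * [p*12.540886 + (1-p)*31.055455] = 22.386237

Answer: Price = V(0,0) = 22.3862


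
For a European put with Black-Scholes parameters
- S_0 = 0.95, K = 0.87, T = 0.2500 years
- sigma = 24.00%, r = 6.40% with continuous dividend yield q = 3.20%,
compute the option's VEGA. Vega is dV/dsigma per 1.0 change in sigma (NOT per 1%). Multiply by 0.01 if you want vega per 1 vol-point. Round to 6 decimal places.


Answer: Vega = 0.129905

Derivation:
d1 = 0.8597397745; d2 = 0.7397397745
phi(d1) = 0.2756799264; exp(-qT) = 0.9920319148; exp(-rT) = 0.9841273201
Vega = S * exp(-qT) * phi(d1) * sqrt(T) = 0.9500 * 0.9920319148 * 0.2756799264 * 0.5000000000 = 0.129905


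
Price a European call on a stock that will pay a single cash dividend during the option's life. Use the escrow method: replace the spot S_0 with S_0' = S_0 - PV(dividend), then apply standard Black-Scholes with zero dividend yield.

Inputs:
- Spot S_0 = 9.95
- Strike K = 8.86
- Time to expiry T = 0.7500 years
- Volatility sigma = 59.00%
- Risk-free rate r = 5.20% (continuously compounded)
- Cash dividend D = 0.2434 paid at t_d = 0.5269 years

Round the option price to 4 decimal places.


Answer: Price = 2.4931

Derivation:
PV(D) = D * exp(-r * t_d) = 0.2434 * 0.97297314 = 0.23682166
S_0' = S_0 - PV(D) = 9.9500 - 0.23682166 = 9.71317834
d1 = (ln(S_0'/K) + (r + sigma^2/2)*T) / (sigma*sqrt(T)) = 0.51173645
d2 = d1 - sigma*sqrt(T) = 0.00078146
exp(-rT) = 0.96175071
N(d1) = 0.69558226; N(d2) = 0.50031176
C = S_0' * N(d1) - K * exp(-rT) * N(d2) = 9.71317834 * 0.69558226 - 8.8600 * 0.96175071 * 0.50031176 = 2.4931


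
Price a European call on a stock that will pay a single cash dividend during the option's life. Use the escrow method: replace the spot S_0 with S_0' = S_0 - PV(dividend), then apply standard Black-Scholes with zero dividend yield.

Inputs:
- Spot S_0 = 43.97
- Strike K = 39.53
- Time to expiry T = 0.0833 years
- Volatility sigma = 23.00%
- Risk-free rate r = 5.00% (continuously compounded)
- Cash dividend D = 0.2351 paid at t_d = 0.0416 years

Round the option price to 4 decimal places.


Answer: Price = 4.4359

Derivation:
PV(D) = D * exp(-r * t_d) = 0.2351 * 0.99792216 = 0.23461150
S_0' = S_0 - PV(D) = 43.9700 - 0.23461150 = 43.73538850
d1 = (ln(S_0'/K) + (r + sigma^2/2)*T) / (sigma*sqrt(T)) = 1.61890251
d2 = d1 - sigma*sqrt(T) = 1.55252051
exp(-rT) = 0.99584366
N(d1) = 0.94726588; N(d2) = 0.93973114
C = S_0' * N(d1) - K * exp(-rT) * N(d2) = 43.73538850 * 0.94726588 - 39.5300 * 0.99584366 * 0.93973114 = 4.4359


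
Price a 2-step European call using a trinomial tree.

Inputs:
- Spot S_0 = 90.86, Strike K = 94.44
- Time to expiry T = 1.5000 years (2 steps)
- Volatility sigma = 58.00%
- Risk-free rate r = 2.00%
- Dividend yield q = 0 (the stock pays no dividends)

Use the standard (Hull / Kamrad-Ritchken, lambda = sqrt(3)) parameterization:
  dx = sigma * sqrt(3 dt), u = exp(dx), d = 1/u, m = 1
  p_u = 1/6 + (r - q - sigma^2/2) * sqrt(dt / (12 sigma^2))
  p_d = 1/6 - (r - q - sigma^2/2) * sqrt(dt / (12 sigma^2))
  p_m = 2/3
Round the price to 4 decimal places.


Answer: Price = V(0,0) = 20.6230

Derivation:
dt = T/N = 0.750000; dx = sigma*sqrt(3*dt) = 0.870000
u = exp(dx) = 2.386911; d = 1/u = 0.418952
p_u = 0.102787, p_m = 0.666667, p_d = 0.230546
Discount per step: exp(-r*dt) = 0.985112
Stock lattice S(k, j) with j the centered position index:
  k=0: S(0,+0) = 90.8600
  k=1: S(1,-1) = 38.0659; S(1,+0) = 90.8600; S(1,+1) = 216.8747
  k=2: S(2,-2) = 15.9478; S(2,-1) = 38.0659; S(2,+0) = 90.8600; S(2,+1) = 216.8747; S(2,+2) = 517.6606
Terminal payoffs V(N, j) = max(S_T - K, 0):
  V(2,-2) = 0.000000; V(2,-1) = 0.000000; V(2,+0) = 0.000000; V(2,+1) = 122.434720; V(2,+2) = 423.220623
Backward induction: V(k, j) = exp(-r*dt) * [p_u * V(k+1, j+1) + p_m * V(k+1, j) + p_d * V(k+1, j-1)]
  V(1,-1) = exp(-r*dt) * [p_u*0.000000 + p_m*0.000000 + p_d*0.000000] = 0.000000
  V(1,+0) = exp(-r*dt) * [p_u*122.434720 + p_m*0.000000 + p_d*0.000000] = 12.397379
  V(1,+1) = exp(-r*dt) * [p_u*423.220623 + p_m*122.434720 + p_d*0.000000] = 123.262009
  V(0,+0) = exp(-r*dt) * [p_u*123.262009 + p_m*12.397379 + p_d*0.000000] = 20.623018


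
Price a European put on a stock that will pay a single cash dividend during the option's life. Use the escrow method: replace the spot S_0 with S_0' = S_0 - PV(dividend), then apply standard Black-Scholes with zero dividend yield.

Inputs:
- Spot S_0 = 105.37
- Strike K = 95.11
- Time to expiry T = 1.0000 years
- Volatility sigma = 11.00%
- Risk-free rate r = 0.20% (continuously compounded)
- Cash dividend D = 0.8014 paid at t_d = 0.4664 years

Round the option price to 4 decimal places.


Answer: Price = 1.1402

Derivation:
PV(D) = D * exp(-r * t_d) = 0.8014 * 0.99906763 = 0.80065280
S_0' = S_0 - PV(D) = 105.3700 - 0.80065280 = 104.56934720
d1 = (ln(S_0'/K) + (r + sigma^2/2)*T) / (sigma*sqrt(T)) = 0.93514859
d2 = d1 - sigma*sqrt(T) = 0.82514859
exp(-rT) = 0.99800200
N(-d1) = 0.17485587; N(-d2) = 0.20464362
P = K * exp(-rT) * N(-d2) - S_0' * N(-d1) = 95.1100 * 0.99800200 * 0.20464362 - 104.56934720 * 0.17485587 = 1.1402


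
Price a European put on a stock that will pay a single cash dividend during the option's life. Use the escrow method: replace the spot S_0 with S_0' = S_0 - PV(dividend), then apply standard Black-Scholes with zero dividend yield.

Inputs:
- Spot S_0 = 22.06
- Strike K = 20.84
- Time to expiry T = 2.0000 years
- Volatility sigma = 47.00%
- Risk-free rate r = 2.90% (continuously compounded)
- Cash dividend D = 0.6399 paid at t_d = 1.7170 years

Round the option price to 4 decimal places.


PV(D) = D * exp(-r * t_d) = 0.6399 * 0.95142635 = 0.60881772
S_0' = S_0 - PV(D) = 22.0600 - 0.60881772 = 21.45118228
d1 = (ln(S_0'/K) + (r + sigma^2/2)*T) / (sigma*sqrt(T)) = 0.46308806
d2 = d1 - sigma*sqrt(T) = -0.20159231
exp(-rT) = 0.94364995
N(-d1) = 0.32165062; N(-d2) = 0.57988227
P = K * exp(-rT) * N(-d2) - S_0' * N(-d1) = 20.8400 * 0.94364995 * 0.57988227 - 21.45118228 * 0.32165062 = 4.5040

Answer: Price = 4.5040


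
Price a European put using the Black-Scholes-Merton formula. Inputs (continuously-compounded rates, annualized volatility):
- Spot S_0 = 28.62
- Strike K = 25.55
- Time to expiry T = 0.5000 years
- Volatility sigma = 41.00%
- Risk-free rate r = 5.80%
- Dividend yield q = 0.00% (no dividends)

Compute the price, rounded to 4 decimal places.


Answer: Price = 1.5407

Derivation:
d1 = (ln(S/K) + (r - q + 0.5*sigma^2) * T) / (sigma * sqrt(T)) = 0.63637354
d2 = d1 - sigma * sqrt(T) = 0.34645976
exp(-rT) = 0.97141646; exp(-qT) = 1.00000000
P = K * exp(-rT) * N(-d2) - S_0 * exp(-qT) * N(-d1)
N(-d1) = 0.26226649; N(-d2) = 0.36449861
P = 25.5500 * 0.97141646 * 0.36449861 - 28.6200 * 1.00000000 * 0.26226649 = 1.5407


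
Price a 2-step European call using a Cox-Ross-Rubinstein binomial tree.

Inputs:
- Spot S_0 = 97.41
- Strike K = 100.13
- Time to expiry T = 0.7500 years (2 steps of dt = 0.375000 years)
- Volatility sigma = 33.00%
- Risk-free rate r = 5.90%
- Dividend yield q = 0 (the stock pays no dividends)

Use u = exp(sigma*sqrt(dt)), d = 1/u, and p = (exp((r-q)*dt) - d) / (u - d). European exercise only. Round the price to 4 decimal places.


dt = T/N = 0.375000
u = exp(sigma*sqrt(dt)) = 1.223949; d = 1/u = 0.817027
p = (exp((r-q)*dt) - d) / (u - d) = 0.504628
Discount per step: exp(-r*dt) = 0.978118
Stock lattice S(k, i) with i counting down-moves:
  k=0: S(0,0) = 97.4100
  k=1: S(1,0) = 119.2249; S(1,1) = 79.5866
  k=2: S(2,0) = 145.9253; S(2,1) = 97.4100; S(2,2) = 65.0244
Terminal payoffs V(N, i) = max(S_T - K, 0):
  V(2,0) = 45.795276; V(2,1) = 0.000000; V(2,2) = 0.000000
Backward induction: V(k, i) = exp(-r*dt) * [p * V(k+1, i) + (1-p) * V(k+1, i+1)].
  V(1,0) = exp(-r*dt) * [p*45.795276 + (1-p)*0.000000] = 22.603894
  V(1,1) = exp(-r*dt) * [p*0.000000 + (1-p)*0.000000] = 0.000000
  V(0,0) = exp(-r*dt) * [p*22.603894 + (1-p)*0.000000] = 11.156960

Answer: Price = V(0,0) = 11.1570


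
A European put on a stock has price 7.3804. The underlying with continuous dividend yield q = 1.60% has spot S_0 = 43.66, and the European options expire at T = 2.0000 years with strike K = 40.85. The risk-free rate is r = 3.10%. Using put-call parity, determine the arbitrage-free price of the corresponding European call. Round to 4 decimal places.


Put-call parity: C - P = S_0 * exp(-qT) - K * exp(-rT).
S_0 * exp(-qT) = 43.6600 * 0.96850658 = 42.28499737
K * exp(-rT) = 40.8500 * 0.93988289 = 38.39421593
C = P + S*exp(-qT) - K*exp(-rT)
C = 7.3804 + 42.28499737 - 38.39421593 = 11.2712

Answer: Call price = 11.2712


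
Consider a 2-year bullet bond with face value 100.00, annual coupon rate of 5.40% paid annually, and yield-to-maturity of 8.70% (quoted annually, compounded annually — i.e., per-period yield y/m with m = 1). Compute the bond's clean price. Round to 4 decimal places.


Coupon per period c = face * coupon_rate / m = 5.400000
Periods per year m = 1; per-period yield y/m = 0.087000
Number of cashflows N = 2
Cashflows (t years, CF_t, discount factor 1/(1+y/m)^(m*t), PV):
  t = 1.0000: CF_t = 5.400000, DF = 0.919963, PV = 4.967801
  t = 2.0000: CF_t = 105.400000, DF = 0.846332, PV = 89.203424
Price P = sum_t PV_t = 94.171225

Answer: Price = 94.1712


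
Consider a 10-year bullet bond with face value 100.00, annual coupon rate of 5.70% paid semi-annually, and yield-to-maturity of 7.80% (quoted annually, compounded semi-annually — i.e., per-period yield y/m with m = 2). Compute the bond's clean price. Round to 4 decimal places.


Answer: Price = 85.6030

Derivation:
Coupon per period c = face * coupon_rate / m = 2.850000
Periods per year m = 2; per-period yield y/m = 0.039000
Number of cashflows N = 20
Cashflows (t years, CF_t, discount factor 1/(1+y/m)^(m*t), PV):
  t = 0.5000: CF_t = 2.850000, DF = 0.962464, PV = 2.743022
  t = 1.0000: CF_t = 2.850000, DF = 0.926337, PV = 2.640060
  t = 1.5000: CF_t = 2.850000, DF = 0.891566, PV = 2.540962
  t = 2.0000: CF_t = 2.850000, DF = 0.858100, PV = 2.445584
  t = 2.5000: CF_t = 2.850000, DF = 0.825890, PV = 2.353787
  t = 3.0000: CF_t = 2.850000, DF = 0.794889, PV = 2.265435
  t = 3.5000: CF_t = 2.850000, DF = 0.765052, PV = 2.180399
  t = 4.0000: CF_t = 2.850000, DF = 0.736335, PV = 2.098556
  t = 4.5000: CF_t = 2.850000, DF = 0.708696, PV = 2.019784
  t = 5.0000: CF_t = 2.850000, DF = 0.682094, PV = 1.943969
  t = 5.5000: CF_t = 2.850000, DF = 0.656491, PV = 1.871000
  t = 6.0000: CF_t = 2.850000, DF = 0.631849, PV = 1.800770
  t = 6.5000: CF_t = 2.850000, DF = 0.608132, PV = 1.733176
  t = 7.0000: CF_t = 2.850000, DF = 0.585305, PV = 1.668120
  t = 7.5000: CF_t = 2.850000, DF = 0.563335, PV = 1.605505
  t = 8.0000: CF_t = 2.850000, DF = 0.542190, PV = 1.545241
  t = 8.5000: CF_t = 2.850000, DF = 0.521838, PV = 1.487238
  t = 9.0000: CF_t = 2.850000, DF = 0.502250, PV = 1.431413
  t = 9.5000: CF_t = 2.850000, DF = 0.483398, PV = 1.377683
  t = 10.0000: CF_t = 102.850000, DF = 0.465253, PV = 47.851256
Price P = sum_t PV_t = 85.602962


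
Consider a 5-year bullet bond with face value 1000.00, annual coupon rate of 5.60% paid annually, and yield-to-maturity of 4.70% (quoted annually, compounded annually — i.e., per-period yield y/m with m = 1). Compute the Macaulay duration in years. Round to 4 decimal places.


Answer: Macaulay duration = 4.5079 years

Derivation:
Coupon per period c = face * coupon_rate / m = 56.000000
Periods per year m = 1; per-period yield y/m = 0.047000
Number of cashflows N = 5
Cashflows (t years, CF_t, discount factor 1/(1+y/m)^(m*t), PV):
  t = 1.0000: CF_t = 56.000000, DF = 0.955110, PV = 53.486151
  t = 2.0000: CF_t = 56.000000, DF = 0.912235, PV = 51.085149
  t = 3.0000: CF_t = 56.000000, DF = 0.871284, PV = 48.791928
  t = 4.0000: CF_t = 56.000000, DF = 0.832172, PV = 46.601651
  t = 5.0000: CF_t = 1056.000000, DF = 0.794816, PV = 839.325678
Price P = sum_t PV_t = 1039.290557
Macaulay numerator sum_t t * PV_t:
  t * PV_t at t = 1.0000: 53.486151
  t * PV_t at t = 2.0000: 102.170298
  t * PV_t at t = 3.0000: 146.375785
  t * PV_t at t = 4.0000: 186.406603
  t * PV_t at t = 5.0000: 4196.628389
Macaulay duration D = (sum_t t * PV_t) / P = 4685.067225 / 1039.290557 = 4.507947


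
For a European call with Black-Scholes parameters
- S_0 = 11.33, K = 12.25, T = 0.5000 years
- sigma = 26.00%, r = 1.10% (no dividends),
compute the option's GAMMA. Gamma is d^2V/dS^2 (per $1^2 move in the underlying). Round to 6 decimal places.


d1 = -0.3028150085; d2 = -0.4866627716
phi(d1) = 0.3810643586; exp(-qT) = 1.0000000000; exp(-rT) = 0.9945150973
Gamma = exp(-qT) * phi(d1) / (S * sigma * sqrt(T)) = 1.0000000000 * 0.3810643586 / (11.3300 * 0.2600 * 0.7071067812) = 0.182941

Answer: Gamma = 0.182941


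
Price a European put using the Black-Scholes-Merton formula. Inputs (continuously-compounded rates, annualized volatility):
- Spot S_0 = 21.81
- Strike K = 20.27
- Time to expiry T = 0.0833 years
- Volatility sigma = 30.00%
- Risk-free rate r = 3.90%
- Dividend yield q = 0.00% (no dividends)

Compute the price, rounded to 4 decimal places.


Answer: Price = 0.1881

Derivation:
d1 = (ln(S/K) + (r - q + 0.5*sigma^2) * T) / (sigma * sqrt(T)) = 0.92653020
d2 = d1 - sigma * sqrt(T) = 0.83994498
exp(-rT) = 0.99675657; exp(-qT) = 1.00000000
P = K * exp(-rT) * N(-d2) - S_0 * exp(-qT) * N(-d1)
N(-d1) = 0.17708525; N(-d2) = 0.20046962
P = 20.2700 * 0.99675657 * 0.20046962 - 21.8100 * 1.00000000 * 0.17708525 = 0.1881


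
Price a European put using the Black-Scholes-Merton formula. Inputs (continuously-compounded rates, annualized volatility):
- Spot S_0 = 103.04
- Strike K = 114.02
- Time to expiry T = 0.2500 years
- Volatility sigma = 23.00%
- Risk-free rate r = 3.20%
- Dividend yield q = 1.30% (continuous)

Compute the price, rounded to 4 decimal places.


Answer: Price = 11.7942

Derivation:
d1 = (ln(S/K) + (r - q + 0.5*sigma^2) * T) / (sigma * sqrt(T)) = -0.78168791
d2 = d1 - sigma * sqrt(T) = -0.89668791
exp(-rT) = 0.99203191; exp(-qT) = 0.99675528
P = K * exp(-rT) * N(-d2) - S_0 * exp(-qT) * N(-d1)
N(-d1) = 0.78280099; N(-d2) = 0.81505726
P = 114.0200 * 0.99203191 * 0.81505726 - 103.0400 * 0.99675528 * 0.78280099 = 11.7942


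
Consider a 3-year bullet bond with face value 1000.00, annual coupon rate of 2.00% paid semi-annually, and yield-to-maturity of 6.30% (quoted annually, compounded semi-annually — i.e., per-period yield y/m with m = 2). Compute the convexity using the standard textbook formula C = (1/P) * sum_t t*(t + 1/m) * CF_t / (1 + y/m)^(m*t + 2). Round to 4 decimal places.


Coupon per period c = face * coupon_rate / m = 10.000000
Periods per year m = 2; per-period yield y/m = 0.031500
Number of cashflows N = 6
Cashflows (t years, CF_t, discount factor 1/(1+y/m)^(m*t), PV):
  t = 0.5000: CF_t = 10.000000, DF = 0.969462, PV = 9.694619
  t = 1.0000: CF_t = 10.000000, DF = 0.939856, PV = 9.398565
  t = 1.5000: CF_t = 10.000000, DF = 0.911155, PV = 9.111551
  t = 2.0000: CF_t = 10.000000, DF = 0.883330, PV = 8.833302
  t = 2.5000: CF_t = 10.000000, DF = 0.856355, PV = 8.563550
  t = 3.0000: CF_t = 1010.000000, DF = 0.830204, PV = 838.505624
Price P = sum_t PV_t = 884.107211
Convexity numerator sum_t t*(t + 1/m) * CF_t / (1+y/m)^(m*t + 2):
  t = 0.5000: term = 4.555775
  t = 1.0000: term = 13.249953
  t = 1.5000: term = 25.690650
  t = 2.0000: term = 41.510179
  t = 2.5000: term = 60.363809
  t = 3.0000: term = 8274.786827
Convexity = (1/P) * sum = 8420.157193 / 884.107211 = 9.523910

Answer: Convexity = 9.5239


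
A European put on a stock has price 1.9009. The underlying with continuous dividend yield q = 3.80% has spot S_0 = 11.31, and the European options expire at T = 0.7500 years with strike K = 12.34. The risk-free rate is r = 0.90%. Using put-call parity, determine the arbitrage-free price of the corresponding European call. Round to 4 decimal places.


Answer: Call price = 0.6361

Derivation:
Put-call parity: C - P = S_0 * exp(-qT) - K * exp(-rT).
S_0 * exp(-qT) = 11.3100 * 0.97190229 = 10.99221495
K * exp(-rT) = 12.3400 * 0.99327273 = 12.25698549
C = P + S*exp(-qT) - K*exp(-rT)
C = 1.9009 + 10.99221495 - 12.25698549 = 0.6361


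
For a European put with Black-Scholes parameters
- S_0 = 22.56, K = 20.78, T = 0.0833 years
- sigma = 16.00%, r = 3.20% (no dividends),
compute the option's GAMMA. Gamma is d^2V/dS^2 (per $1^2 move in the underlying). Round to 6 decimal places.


d1 = 1.8605791527; d2 = 1.8144003697
phi(d1) = 0.0706642194; exp(-qT) = 1.0000000000; exp(-rT) = 0.9973379496
Gamma = exp(-qT) * phi(d1) / (S * sigma * sqrt(T)) = 1.0000000000 * 0.0706642194 / (22.5600 * 0.1600 * 0.2886173938) = 0.067829

Answer: Gamma = 0.067829


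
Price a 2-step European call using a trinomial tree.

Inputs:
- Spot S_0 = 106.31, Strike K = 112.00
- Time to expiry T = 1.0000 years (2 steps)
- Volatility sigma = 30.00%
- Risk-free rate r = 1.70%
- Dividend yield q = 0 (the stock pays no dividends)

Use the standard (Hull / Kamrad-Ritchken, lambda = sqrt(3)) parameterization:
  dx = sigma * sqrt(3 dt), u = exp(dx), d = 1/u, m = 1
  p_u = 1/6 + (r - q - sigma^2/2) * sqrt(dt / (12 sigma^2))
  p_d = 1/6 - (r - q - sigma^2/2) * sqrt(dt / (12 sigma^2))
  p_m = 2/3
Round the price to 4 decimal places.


dt = T/N = 0.500000; dx = sigma*sqrt(3*dt) = 0.367423
u = exp(dx) = 1.444009; d = 1/u = 0.692516
p_u = 0.147615, p_m = 0.666667, p_d = 0.185718
Discount per step: exp(-r*dt) = 0.991536
Stock lattice S(k, j) with j the centered position index:
  k=0: S(0,+0) = 106.3100
  k=1: S(1,-1) = 73.6214; S(1,+0) = 106.3100; S(1,+1) = 153.5126
  k=2: S(2,-2) = 50.9840; S(2,-1) = 73.6214; S(2,+0) = 106.3100; S(2,+1) = 153.5126; S(2,+2) = 221.6737
Terminal payoffs V(N, j) = max(S_T - K, 0):
  V(2,-2) = 0.000000; V(2,-1) = 0.000000; V(2,+0) = 0.000000; V(2,+1) = 41.512626; V(2,+2) = 109.673655
Backward induction: V(k, j) = exp(-r*dt) * [p_u * V(k+1, j+1) + p_m * V(k+1, j) + p_d * V(k+1, j-1)]
  V(1,-1) = exp(-r*dt) * [p_u*0.000000 + p_m*0.000000 + p_d*0.000000] = 0.000000
  V(1,+0) = exp(-r*dt) * [p_u*41.512626 + p_m*0.000000 + p_d*0.000000] = 6.076023
  V(1,+1) = exp(-r*dt) * [p_u*109.673655 + p_m*41.512626 + p_d*0.000000] = 43.493300
  V(0,+0) = exp(-r*dt) * [p_u*43.493300 + p_m*6.076023 + p_d*0.000000] = 10.382323

Answer: Price = V(0,0) = 10.3823


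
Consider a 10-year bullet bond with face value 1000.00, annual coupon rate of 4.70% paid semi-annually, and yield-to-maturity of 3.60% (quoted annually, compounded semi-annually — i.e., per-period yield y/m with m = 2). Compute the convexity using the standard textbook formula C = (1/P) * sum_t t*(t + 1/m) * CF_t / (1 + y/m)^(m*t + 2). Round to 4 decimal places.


Answer: Convexity = 77.1758

Derivation:
Coupon per period c = face * coupon_rate / m = 23.500000
Periods per year m = 2; per-period yield y/m = 0.018000
Number of cashflows N = 20
Cashflows (t years, CF_t, discount factor 1/(1+y/m)^(m*t), PV):
  t = 0.5000: CF_t = 23.500000, DF = 0.982318, PV = 23.084479
  t = 1.0000: CF_t = 23.500000, DF = 0.964949, PV = 22.676306
  t = 1.5000: CF_t = 23.500000, DF = 0.947887, PV = 22.275350
  t = 2.0000: CF_t = 23.500000, DF = 0.931127, PV = 21.881483
  t = 2.5000: CF_t = 23.500000, DF = 0.914663, PV = 21.494580
  t = 3.0000: CF_t = 23.500000, DF = 0.898490, PV = 21.114519
  t = 3.5000: CF_t = 23.500000, DF = 0.882603, PV = 20.741178
  t = 4.0000: CF_t = 23.500000, DF = 0.866997, PV = 20.374438
  t = 4.5000: CF_t = 23.500000, DF = 0.851667, PV = 20.014183
  t = 5.0000: CF_t = 23.500000, DF = 0.836608, PV = 19.660297
  t = 5.5000: CF_t = 23.500000, DF = 0.821816, PV = 19.312669
  t = 6.0000: CF_t = 23.500000, DF = 0.807285, PV = 18.971188
  t = 6.5000: CF_t = 23.500000, DF = 0.793010, PV = 18.635745
  t = 7.0000: CF_t = 23.500000, DF = 0.778989, PV = 18.306232
  t = 7.5000: CF_t = 23.500000, DF = 0.765215, PV = 17.982547
  t = 8.0000: CF_t = 23.500000, DF = 0.751684, PV = 17.664584
  t = 8.5000: CF_t = 23.500000, DF = 0.738393, PV = 17.352244
  t = 9.0000: CF_t = 23.500000, DF = 0.725337, PV = 17.045426
  t = 9.5000: CF_t = 23.500000, DF = 0.712512, PV = 16.744033
  t = 10.0000: CF_t = 1023.500000, DF = 0.699914, PV = 716.361582
Price P = sum_t PV_t = 1091.693063
Convexity numerator sum_t t*(t + 1/m) * CF_t / (1+y/m)^(m*t + 2):
  t = 0.5000: term = 11.137675
  t = 1.0000: term = 32.822224
  t = 1.5000: term = 64.483741
  t = 2.0000: term = 105.572595
  t = 2.5000: term = 155.558834
  t = 3.0000: term = 213.931599
  t = 3.5000: term = 280.198558
  t = 4.0000: term = 353.885353
  t = 4.5000: term = 434.535060
  t = 5.0000: term = 521.707668
  t = 5.5000: term = 614.979570
  t = 6.0000: term = 713.943062
  t = 6.5000: term = 818.205866
  t = 7.0000: term = 927.390660
  t = 7.5000: term = 1041.134617
  t = 8.0000: term = 1159.088964
  t = 8.5000: term = 1280.918551
  t = 9.0000: term = 1406.301425
  t = 9.5000: term = 1534.928428
  t = 10.0000: term = 72581.515172
Convexity = (1/P) * sum = 84252.239622 / 1091.693063 = 77.175758


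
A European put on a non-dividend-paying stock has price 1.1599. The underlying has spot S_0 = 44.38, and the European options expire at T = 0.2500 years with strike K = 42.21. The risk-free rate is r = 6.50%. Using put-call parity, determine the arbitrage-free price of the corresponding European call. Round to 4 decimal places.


Put-call parity: C - P = S_0 * exp(-qT) - K * exp(-rT).
S_0 * exp(-qT) = 44.3800 * 1.00000000 = 44.38000000
K * exp(-rT) = 42.2100 * 0.98388132 = 41.52963047
C = P + S*exp(-qT) - K*exp(-rT)
C = 1.1599 + 44.38000000 - 41.52963047 = 4.0103

Answer: Call price = 4.0103


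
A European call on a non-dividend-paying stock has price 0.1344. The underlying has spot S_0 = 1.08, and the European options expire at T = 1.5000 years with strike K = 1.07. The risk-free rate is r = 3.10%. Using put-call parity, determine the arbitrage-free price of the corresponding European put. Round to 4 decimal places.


Put-call parity: C - P = S_0 * exp(-qT) - K * exp(-rT).
S_0 * exp(-qT) = 1.0800 * 1.00000000 = 1.08000000
K * exp(-rT) = 1.0700 * 0.95456456 = 1.02138408
P = C - S*exp(-qT) + K*exp(-rT)
P = 0.1344 - 1.08000000 + 1.02138408 = 0.0758

Answer: Put price = 0.0758


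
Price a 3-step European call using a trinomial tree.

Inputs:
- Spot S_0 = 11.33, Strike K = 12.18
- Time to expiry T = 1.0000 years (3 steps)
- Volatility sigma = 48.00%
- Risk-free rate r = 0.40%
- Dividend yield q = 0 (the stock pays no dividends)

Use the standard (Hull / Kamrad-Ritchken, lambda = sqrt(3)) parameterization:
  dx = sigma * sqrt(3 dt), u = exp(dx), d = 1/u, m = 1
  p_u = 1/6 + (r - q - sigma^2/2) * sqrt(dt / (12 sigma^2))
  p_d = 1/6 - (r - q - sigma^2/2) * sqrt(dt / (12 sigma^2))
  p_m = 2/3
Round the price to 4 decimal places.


dt = T/N = 0.333333; dx = sigma*sqrt(3*dt) = 0.480000
u = exp(dx) = 1.616074; d = 1/u = 0.618783
p_u = 0.128056, p_m = 0.666667, p_d = 0.205278
Discount per step: exp(-r*dt) = 0.998668
Stock lattice S(k, j) with j the centered position index:
  k=0: S(0,+0) = 11.3300
  k=1: S(1,-1) = 7.0108; S(1,+0) = 11.3300; S(1,+1) = 18.3101
  k=2: S(2,-2) = 4.3382; S(2,-1) = 7.0108; S(2,+0) = 11.3300; S(2,+1) = 18.3101; S(2,+2) = 29.5905
  k=3: S(3,-3) = 2.6844; S(3,-2) = 4.3382; S(3,-1) = 7.0108; S(3,+0) = 11.3300; S(3,+1) = 18.3101; S(3,+2) = 29.5905; S(3,+3) = 47.8205
Terminal payoffs V(N, j) = max(S_T - K, 0):
  V(3,-3) = 0.000000; V(3,-2) = 0.000000; V(3,-1) = 0.000000; V(3,+0) = 0.000000; V(3,+1) = 6.130123; V(3,+2) = 17.410521; V(3,+3) = 35.640484
Backward induction: V(k, j) = exp(-r*dt) * [p_u * V(k+1, j+1) + p_m * V(k+1, j) + p_d * V(k+1, j-1)]
  V(2,-2) = exp(-r*dt) * [p_u*0.000000 + p_m*0.000000 + p_d*0.000000] = 0.000000
  V(2,-1) = exp(-r*dt) * [p_u*0.000000 + p_m*0.000000 + p_d*0.000000] = 0.000000
  V(2,+0) = exp(-r*dt) * [p_u*6.130123 + p_m*0.000000 + p_d*0.000000] = 0.783950
  V(2,+1) = exp(-r*dt) * [p_u*17.410521 + p_m*6.130123 + p_d*0.000000] = 6.307847
  V(2,+2) = exp(-r*dt) * [p_u*35.640484 + p_m*17.410521 + p_d*6.130123] = 17.406130
  V(1,-1) = exp(-r*dt) * [p_u*0.783950 + p_m*0.000000 + p_d*0.000000] = 0.100255
  V(1,+0) = exp(-r*dt) * [p_u*6.307847 + p_m*0.783950 + p_d*0.000000] = 1.328616
  V(1,+1) = exp(-r*dt) * [p_u*17.406130 + p_m*6.307847 + p_d*0.783950] = 6.586323
  V(0,+0) = exp(-r*dt) * [p_u*6.586323 + p_m*1.328616 + p_d*0.100255] = 1.747408

Answer: Price = V(0,0) = 1.7474


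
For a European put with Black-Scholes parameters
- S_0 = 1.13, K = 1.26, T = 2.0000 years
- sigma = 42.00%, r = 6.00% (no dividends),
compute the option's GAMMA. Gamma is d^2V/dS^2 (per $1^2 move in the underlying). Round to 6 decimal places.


Answer: Gamma = 0.565493

Derivation:
d1 = 0.3156826231; d2 = -0.2782870731
phi(d1) = 0.3795510043; exp(-qT) = 1.0000000000; exp(-rT) = 0.8869204367
Gamma = exp(-qT) * phi(d1) / (S * sigma * sqrt(T)) = 1.0000000000 * 0.3795510043 / (1.1300 * 0.4200 * 1.4142135624) = 0.565493


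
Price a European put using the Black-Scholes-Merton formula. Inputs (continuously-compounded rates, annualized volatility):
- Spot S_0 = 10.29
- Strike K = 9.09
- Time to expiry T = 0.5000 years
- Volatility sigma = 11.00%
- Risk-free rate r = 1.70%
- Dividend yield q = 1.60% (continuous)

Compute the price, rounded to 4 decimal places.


d1 = (ln(S/K) + (r - q + 0.5*sigma^2) * T) / (sigma * sqrt(T)) = 1.63949318
d2 = d1 - sigma * sqrt(T) = 1.56171143
exp(-rT) = 0.99153602; exp(-qT) = 0.99203191
P = K * exp(-rT) * N(-d2) - S_0 * exp(-qT) * N(-d1)
N(-d1) = 0.05055530; N(-d2) = 0.05917799
P = 9.0900 * 0.99153602 * 0.05917799 - 10.2900 * 0.99203191 * 0.05055530 = 0.0173

Answer: Price = 0.0173


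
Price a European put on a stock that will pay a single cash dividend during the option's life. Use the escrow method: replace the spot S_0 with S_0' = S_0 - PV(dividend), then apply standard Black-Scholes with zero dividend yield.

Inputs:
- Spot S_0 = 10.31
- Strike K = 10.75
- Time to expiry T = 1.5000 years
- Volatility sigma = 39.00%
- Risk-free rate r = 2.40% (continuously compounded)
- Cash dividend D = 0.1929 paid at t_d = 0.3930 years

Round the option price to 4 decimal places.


PV(D) = D * exp(-r * t_d) = 0.1929 * 0.99061234 = 0.19108912
S_0' = S_0 - PV(D) = 10.3100 - 0.19108912 = 10.11891088
d1 = (ln(S_0'/K) + (r + sigma^2/2)*T) / (sigma*sqrt(T)) = 0.18753311
d2 = d1 - sigma*sqrt(T) = -0.29011739
exp(-rT) = 0.96464029
N(-d1) = 0.42562133; N(-d2) = 0.61413678
P = K * exp(-rT) * N(-d2) - S_0' * N(-d1) = 10.7500 * 0.96464029 * 0.61413678 - 10.11891088 * 0.42562133 = 2.0617

Answer: Price = 2.0617


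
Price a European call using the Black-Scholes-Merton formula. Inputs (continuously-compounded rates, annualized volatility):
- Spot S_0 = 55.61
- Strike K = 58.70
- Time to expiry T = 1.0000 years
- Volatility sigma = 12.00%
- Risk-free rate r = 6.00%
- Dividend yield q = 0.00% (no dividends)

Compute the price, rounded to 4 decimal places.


Answer: Price = 2.8202

Derivation:
d1 = (ln(S/K) + (r - q + 0.5*sigma^2) * T) / (sigma * sqrt(T)) = 0.10936095
d2 = d1 - sigma * sqrt(T) = -0.01063905
exp(-rT) = 0.94176453; exp(-qT) = 1.00000000
C = S_0 * exp(-qT) * N(d1) - K * exp(-rT) * N(d2)
N(d1) = 0.54354190; N(d2) = 0.49575571
C = 55.6100 * 1.00000000 * 0.54354190 - 58.7000 * 0.94176453 * 0.49575571 = 2.8202


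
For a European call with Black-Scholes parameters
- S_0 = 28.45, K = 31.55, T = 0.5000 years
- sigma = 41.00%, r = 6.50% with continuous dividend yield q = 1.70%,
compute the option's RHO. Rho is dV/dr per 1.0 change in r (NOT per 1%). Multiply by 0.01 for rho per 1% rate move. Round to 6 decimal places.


Answer: Rho = 5.155914

Derivation:
d1 = -0.1290053490; d2 = -0.4189191293
phi(d1) = 0.3956363795; exp(-qT) = 0.9915360229; exp(-rT) = 0.9680224498
N(d2) = 0.3376376181
Rho = K*T*exp(-rT)*N(d2) = 31.5500 * 0.5000 * 0.9680224498 * 0.3376376181 = 5.155914


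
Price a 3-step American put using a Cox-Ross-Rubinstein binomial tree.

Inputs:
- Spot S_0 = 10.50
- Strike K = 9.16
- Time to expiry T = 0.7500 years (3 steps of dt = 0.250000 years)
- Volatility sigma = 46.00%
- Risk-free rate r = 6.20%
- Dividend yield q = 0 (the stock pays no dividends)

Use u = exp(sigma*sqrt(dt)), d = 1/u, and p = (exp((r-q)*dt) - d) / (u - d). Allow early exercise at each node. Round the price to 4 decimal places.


dt = T/N = 0.250000
u = exp(sigma*sqrt(dt)) = 1.258600; d = 1/u = 0.794534
p = (exp((r-q)*dt) - d) / (u - d) = 0.476413
Discount per step: exp(-r*dt) = 0.984620
Stock lattice S(k, i) with i counting down-moves:
  k=0: S(0,0) = 10.5000
  k=1: S(1,0) = 13.2153; S(1,1) = 8.3426
  k=2: S(2,0) = 16.6328; S(2,1) = 10.5000; S(2,2) = 6.6285
  k=3: S(3,0) = 20.9340; S(3,1) = 13.2153; S(3,2) = 8.3426; S(3,3) = 5.2665
Terminal payoffs V(N, i) = max(K - S_T, 0):
  V(3,0) = 0.000000; V(3,1) = 0.000000; V(3,2) = 0.817397; V(3,3) = 3.893451
Backward induction: V(k, i) = exp(-r*dt) * [p * V(k+1, i) + (1-p) * V(k+1, i+1)]; then take max(V_cont, immediate exercise) for American.
  V(2,0) = exp(-r*dt) * [p*0.000000 + (1-p)*0.000000] = 0.000000; exercise = 0.000000; V(2,0) = max -> 0.000000
  V(2,1) = exp(-r*dt) * [p*0.000000 + (1-p)*0.817397] = 0.421396; exercise = 0.000000; V(2,1) = max -> 0.421396
  V(2,2) = exp(-r*dt) * [p*0.817397 + (1-p)*3.893451] = 2.390636; exercise = 2.531522; V(2,2) = max -> 2.531522
  V(1,0) = exp(-r*dt) * [p*0.000000 + (1-p)*0.421396] = 0.217244; exercise = 0.000000; V(1,0) = max -> 0.217244
  V(1,1) = exp(-r*dt) * [p*0.421396 + (1-p)*2.531522] = 1.502757; exercise = 0.817397; V(1,1) = max -> 1.502757
  V(0,0) = exp(-r*dt) * [p*0.217244 + (1-p)*1.502757] = 0.876629; exercise = 0.000000; V(0,0) = max -> 0.876629

Answer: Price = V(0,0) = 0.8766


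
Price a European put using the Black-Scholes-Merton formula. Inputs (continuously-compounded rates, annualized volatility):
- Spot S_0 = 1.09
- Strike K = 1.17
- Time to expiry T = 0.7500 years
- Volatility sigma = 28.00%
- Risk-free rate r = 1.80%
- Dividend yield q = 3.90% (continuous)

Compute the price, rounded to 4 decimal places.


Answer: Price = 0.1613

Derivation:
d1 = (ln(S/K) + (r - q + 0.5*sigma^2) * T) / (sigma * sqrt(T)) = -0.23579007
d2 = d1 - sigma * sqrt(T) = -0.47827718
exp(-rT) = 0.98659072; exp(-qT) = 0.97117364
P = K * exp(-rT) * N(-d2) - S_0 * exp(-qT) * N(-d1)
N(-d1) = 0.59320221; N(-d2) = 0.68377353
P = 1.1700 * 0.98659072 * 0.68377353 - 1.0900 * 0.97117364 * 0.59320221 = 0.1613


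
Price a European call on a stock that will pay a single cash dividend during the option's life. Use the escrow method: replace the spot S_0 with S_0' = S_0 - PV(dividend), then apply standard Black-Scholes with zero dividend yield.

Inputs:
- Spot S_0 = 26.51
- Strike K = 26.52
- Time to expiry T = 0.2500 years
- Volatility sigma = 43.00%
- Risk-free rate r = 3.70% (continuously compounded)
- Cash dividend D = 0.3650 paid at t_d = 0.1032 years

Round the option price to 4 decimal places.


PV(D) = D * exp(-r * t_d) = 0.3650 * 0.99618888 = 0.36360894
S_0' = S_0 - PV(D) = 26.5100 - 0.36360894 = 26.14639106
d1 = (ln(S_0'/K) + (r + sigma^2/2)*T) / (sigma*sqrt(T)) = 0.08453259
d2 = d1 - sigma*sqrt(T) = -0.13046741
exp(-rT) = 0.99079265
N(d1) = 0.53368350; N(d2) = 0.44809832
C = S_0' * N(d1) - K * exp(-rT) * N(d2) = 26.14639106 * 0.53368350 - 26.5200 * 0.99079265 * 0.44809832 = 2.1797

Answer: Price = 2.1797


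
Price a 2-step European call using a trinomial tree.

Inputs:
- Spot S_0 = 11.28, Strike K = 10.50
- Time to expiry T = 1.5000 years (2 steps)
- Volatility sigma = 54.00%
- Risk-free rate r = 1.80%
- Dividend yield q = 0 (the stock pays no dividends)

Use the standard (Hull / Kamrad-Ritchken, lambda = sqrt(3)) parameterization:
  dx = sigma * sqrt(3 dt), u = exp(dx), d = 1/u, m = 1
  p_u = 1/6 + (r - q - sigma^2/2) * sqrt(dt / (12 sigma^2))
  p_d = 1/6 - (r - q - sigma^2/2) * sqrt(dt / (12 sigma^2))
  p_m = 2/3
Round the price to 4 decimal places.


dt = T/N = 0.750000; dx = sigma*sqrt(3*dt) = 0.810000
u = exp(dx) = 2.247908; d = 1/u = 0.444858
p_u = 0.107500, p_m = 0.666667, p_d = 0.225833
Discount per step: exp(-r*dt) = 0.986591
Stock lattice S(k, j) with j the centered position index:
  k=0: S(0,+0) = 11.2800
  k=1: S(1,-1) = 5.0180; S(1,+0) = 11.2800; S(1,+1) = 25.3564
  k=2: S(2,-2) = 2.2323; S(2,-1) = 5.0180; S(2,+0) = 11.2800; S(2,+1) = 25.3564; S(2,+2) = 56.9989
Terminal payoffs V(N, j) = max(S_T - K, 0):
  V(2,-2) = 0.000000; V(2,-1) = 0.000000; V(2,+0) = 0.780000; V(2,+1) = 14.856402; V(2,+2) = 46.498859
Backward induction: V(k, j) = exp(-r*dt) * [p_u * V(k+1, j+1) + p_m * V(k+1, j) + p_d * V(k+1, j-1)]
  V(1,-1) = exp(-r*dt) * [p_u*0.780000 + p_m*0.000000 + p_d*0.000000] = 0.082726
  V(1,+0) = exp(-r*dt) * [p_u*14.856402 + p_m*0.780000 + p_d*0.000000] = 2.088675
  V(1,+1) = exp(-r*dt) * [p_u*46.498859 + p_m*14.856402 + p_d*0.780000] = 14.876846
  V(0,+0) = exp(-r*dt) * [p_u*14.876846 + p_m*2.088675 + p_d*0.082726] = 2.970026

Answer: Price = V(0,0) = 2.9700


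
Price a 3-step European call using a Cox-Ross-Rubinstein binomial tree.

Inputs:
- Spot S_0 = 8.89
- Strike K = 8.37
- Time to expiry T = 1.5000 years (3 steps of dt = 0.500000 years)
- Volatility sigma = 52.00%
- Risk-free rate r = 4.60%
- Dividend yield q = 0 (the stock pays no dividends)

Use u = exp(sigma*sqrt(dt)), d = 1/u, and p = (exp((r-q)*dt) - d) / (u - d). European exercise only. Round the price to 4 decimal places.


dt = T/N = 0.500000
u = exp(sigma*sqrt(dt)) = 1.444402; d = 1/u = 0.692328
p = (exp((r-q)*dt) - d) / (u - d) = 0.440034
Discount per step: exp(-r*dt) = 0.977262
Stock lattice S(k, i) with i counting down-moves:
  k=0: S(0,0) = 8.8900
  k=1: S(1,0) = 12.8407; S(1,1) = 6.1548
  k=2: S(2,0) = 18.5472; S(2,1) = 8.8900; S(2,2) = 4.2611
  k=3: S(3,0) = 26.7896; S(3,1) = 12.8407; S(3,2) = 6.1548; S(3,3) = 2.9501
Terminal payoffs V(N, i) = max(S_T - K, 0):
  V(3,0) = 18.419597; V(3,1) = 4.470735; V(3,2) = 0.000000; V(3,3) = 0.000000
Backward induction: V(k, i) = exp(-r*dt) * [p * V(k+1, i) + (1-p) * V(k+1, i+1)].
  V(2,0) = exp(-r*dt) * [p*18.419597 + (1-p)*4.470735] = 10.367499
  V(2,1) = exp(-r*dt) * [p*4.470735 + (1-p)*0.000000] = 1.922547
  V(2,2) = exp(-r*dt) * [p*0.000000 + (1-p)*0.000000] = 0.000000
  V(1,0) = exp(-r*dt) * [p*10.367499 + (1-p)*1.922547] = 5.510409
  V(1,1) = exp(-r*dt) * [p*1.922547 + (1-p)*0.000000] = 0.826751
  V(0,0) = exp(-r*dt) * [p*5.510409 + (1-p)*0.826751] = 2.822062

Answer: Price = V(0,0) = 2.8221
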